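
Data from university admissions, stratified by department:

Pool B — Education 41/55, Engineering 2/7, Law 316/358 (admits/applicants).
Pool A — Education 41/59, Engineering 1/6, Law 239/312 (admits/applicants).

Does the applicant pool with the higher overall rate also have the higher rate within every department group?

Yes

Education: Pool B 41/55 = 74.5%, Pool A 41/59 = 69.5% → Pool B
Engineering: Pool B 2/7 = 28.6%, Pool A 1/6 = 16.7% → Pool B
Law: Pool B 316/358 = 88.3%, Pool A 239/312 = 76.6% → Pool B
Overall: Pool B 359/420 = 85.5%, Pool A 281/377 = 74.5% → Pool B
Pool B wins overall and in every department group — no reversal.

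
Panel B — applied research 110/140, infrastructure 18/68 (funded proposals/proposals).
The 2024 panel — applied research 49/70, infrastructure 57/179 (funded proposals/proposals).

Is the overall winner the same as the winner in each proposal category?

No

Applied research: Panel B 110/140 = 78.6%, the 2024 panel 49/70 = 70.0% → Panel B
Infrastructure: Panel B 18/68 = 26.5%, the 2024 panel 57/179 = 31.8% → the 2024 panel
Overall: Panel B 128/208 = 61.5%, the 2024 panel 106/249 = 42.6% → Panel B
Neither sweeps: Panel B wins 1 of 2 groups, the 2024 panel wins 1. Panel B wins overall but not every group — no Simpson reversal.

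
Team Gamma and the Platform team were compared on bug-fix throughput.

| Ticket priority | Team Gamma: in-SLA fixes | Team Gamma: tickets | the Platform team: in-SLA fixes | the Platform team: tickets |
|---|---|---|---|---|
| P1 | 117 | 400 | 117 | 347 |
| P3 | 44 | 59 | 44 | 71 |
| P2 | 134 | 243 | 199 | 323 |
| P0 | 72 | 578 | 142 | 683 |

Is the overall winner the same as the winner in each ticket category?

No

P1: Team Gamma 117/400 = 29.2%, the Platform team 117/347 = 33.7% → the Platform team
P3: Team Gamma 44/59 = 74.6%, the Platform team 44/71 = 62.0% → Team Gamma
P2: Team Gamma 134/243 = 55.1%, the Platform team 199/323 = 61.6% → the Platform team
P0: Team Gamma 72/578 = 12.5%, the Platform team 142/683 = 20.8% → the Platform team
Overall: Team Gamma 367/1280 = 28.7%, the Platform team 502/1424 = 35.3% → the Platform team
Neither sweeps: Team Gamma wins 1 of 4 groups, the Platform team wins 3. The Platform team wins overall but not every group — no Simpson reversal.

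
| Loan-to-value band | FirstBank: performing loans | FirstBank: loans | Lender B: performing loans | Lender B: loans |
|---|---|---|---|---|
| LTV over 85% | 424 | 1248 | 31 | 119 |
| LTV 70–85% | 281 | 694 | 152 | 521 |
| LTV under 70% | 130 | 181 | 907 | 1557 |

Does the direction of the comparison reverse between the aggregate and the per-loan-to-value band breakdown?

Yes

LTV over 85%: FirstBank 424/1248 = 34.0%, Lender B 31/119 = 26.1% → FirstBank
LTV 70–85%: FirstBank 281/694 = 40.5%, Lender B 152/521 = 29.2% → FirstBank
LTV under 70%: FirstBank 130/181 = 71.8%, Lender B 907/1557 = 58.3% → FirstBank
Overall: FirstBank 835/2123 = 39.3%, Lender B 1090/2197 = 49.6% → Lender B
FirstBank wins each loan-to-value group but Lender B wins overall — the comparison reverses. FirstBank's loans skew toward LTV over 85%, which has a lower base rate.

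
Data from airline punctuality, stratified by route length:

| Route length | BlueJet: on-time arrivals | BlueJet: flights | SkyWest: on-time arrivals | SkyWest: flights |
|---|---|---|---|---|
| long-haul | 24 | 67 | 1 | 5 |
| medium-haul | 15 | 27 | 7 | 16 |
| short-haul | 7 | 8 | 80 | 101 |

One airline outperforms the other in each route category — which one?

Long-haul: BlueJet 24/67 = 35.8%, SkyWest 1/5 = 20.0% → BlueJet
Medium-haul: BlueJet 15/27 = 55.6%, SkyWest 7/16 = 43.8% → BlueJet
Short-haul: BlueJet 7/8 = 87.5%, SkyWest 80/101 = 79.2% → BlueJet
BlueJet has the higher rate in all 3 groups.

BlueJet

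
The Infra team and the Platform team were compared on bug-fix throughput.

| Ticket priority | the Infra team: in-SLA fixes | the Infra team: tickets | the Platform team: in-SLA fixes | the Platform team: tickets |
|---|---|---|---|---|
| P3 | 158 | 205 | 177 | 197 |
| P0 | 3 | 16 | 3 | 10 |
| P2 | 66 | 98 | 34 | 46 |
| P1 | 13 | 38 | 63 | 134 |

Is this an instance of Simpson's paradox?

P3: the Infra team 158/205 = 77.1%, the Platform team 177/197 = 89.8% → the Platform team
P0: the Infra team 3/16 = 18.8%, the Platform team 3/10 = 30.0% → the Platform team
P2: the Infra team 66/98 = 67.3%, the Platform team 34/46 = 73.9% → the Platform team
P1: the Infra team 13/38 = 34.2%, the Platform team 63/134 = 47.0% → the Platform team
Overall: the Infra team 240/357 = 67.2%, the Platform team 277/387 = 71.6% → the Platform team
The Platform team wins overall and in every ticket group — no reversal.

No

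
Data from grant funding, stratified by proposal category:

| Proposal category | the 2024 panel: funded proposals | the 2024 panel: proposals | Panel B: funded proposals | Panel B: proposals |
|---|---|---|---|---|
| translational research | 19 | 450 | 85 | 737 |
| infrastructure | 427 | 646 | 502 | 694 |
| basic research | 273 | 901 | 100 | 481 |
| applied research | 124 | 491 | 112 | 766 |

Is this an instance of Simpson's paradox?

No

Translational research: the 2024 panel 19/450 = 4.2%, Panel B 85/737 = 11.5% → Panel B
Infrastructure: the 2024 panel 427/646 = 66.1%, Panel B 502/694 = 72.3% → Panel B
Basic research: the 2024 panel 273/901 = 30.3%, Panel B 100/481 = 20.8% → the 2024 panel
Applied research: the 2024 panel 124/491 = 25.3%, Panel B 112/766 = 14.6% → the 2024 panel
Overall: the 2024 panel 843/2488 = 33.9%, Panel B 799/2678 = 29.8% → the 2024 panel
Neither sweeps: the 2024 panel wins 2 of 4 groups, Panel B wins 2. The 2024 panel wins overall but not every group — no Simpson reversal.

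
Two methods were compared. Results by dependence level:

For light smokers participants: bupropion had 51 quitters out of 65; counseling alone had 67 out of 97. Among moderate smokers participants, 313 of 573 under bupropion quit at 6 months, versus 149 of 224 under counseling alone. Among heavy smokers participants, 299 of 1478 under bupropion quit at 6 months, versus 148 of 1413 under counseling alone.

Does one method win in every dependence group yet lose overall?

No

Light smokers: bupropion 51/65 = 78.5%, counseling alone 67/97 = 69.1% → bupropion
Moderate smokers: bupropion 313/573 = 54.6%, counseling alone 149/224 = 66.5% → counseling alone
Heavy smokers: bupropion 299/1478 = 20.2%, counseling alone 148/1413 = 10.5% → bupropion
Overall: bupropion 663/2116 = 31.3%, counseling alone 364/1734 = 21.0% → bupropion
Neither sweeps: bupropion wins 2 of 3 groups, counseling alone wins 1. Bupropion wins overall but not every group — no Simpson reversal.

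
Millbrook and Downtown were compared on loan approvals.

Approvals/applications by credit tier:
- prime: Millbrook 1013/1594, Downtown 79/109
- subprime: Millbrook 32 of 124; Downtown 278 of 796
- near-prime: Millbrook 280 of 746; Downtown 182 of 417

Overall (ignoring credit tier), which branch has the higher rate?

Millbrook

Prime: Millbrook 1013/1594 = 63.6%, Downtown 79/109 = 72.5% → Downtown
Subprime: Millbrook 32/124 = 25.8%, Downtown 278/796 = 34.9% → Downtown
Near-prime: Millbrook 280/746 = 37.5%, Downtown 182/417 = 43.6% → Downtown
Overall: Millbrook 1325/2464 = 53.8%, Downtown 539/1322 = 40.8% → Millbrook
(Downtown wins every credit group but Millbrook wins overall — Downtown's applications skew toward the low-rate subprime group.)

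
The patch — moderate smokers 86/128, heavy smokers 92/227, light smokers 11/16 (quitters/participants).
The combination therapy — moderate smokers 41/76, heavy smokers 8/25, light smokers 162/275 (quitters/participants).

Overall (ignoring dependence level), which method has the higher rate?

the combination therapy

Moderate smokers: the patch 86/128 = 67.2%, the combination therapy 41/76 = 53.9% → the patch
Heavy smokers: the patch 92/227 = 40.5%, the combination therapy 8/25 = 32.0% → the patch
Light smokers: the patch 11/16 = 68.8%, the combination therapy 162/275 = 58.9% → the patch
Overall: the patch 189/371 = 50.9%, the combination therapy 211/376 = 56.1% → the combination therapy
(The patch wins every dependence group but the combination therapy wins overall — the patch's participants skew toward the low-rate heavy smokers group.)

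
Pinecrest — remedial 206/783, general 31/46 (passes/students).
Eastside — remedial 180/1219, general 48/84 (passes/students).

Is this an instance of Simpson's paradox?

No

Remedial: Pinecrest 206/783 = 26.3%, Eastside 180/1219 = 14.8% → Pinecrest
General: Pinecrest 31/46 = 67.4%, Eastside 48/84 = 57.1% → Pinecrest
Overall: Pinecrest 237/829 = 28.6%, Eastside 228/1303 = 17.5% → Pinecrest
Pinecrest wins overall and in every student group — no reversal.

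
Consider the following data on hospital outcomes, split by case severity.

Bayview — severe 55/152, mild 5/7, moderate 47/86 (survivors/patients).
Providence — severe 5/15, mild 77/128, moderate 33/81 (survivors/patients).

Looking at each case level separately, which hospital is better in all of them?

Severe: Bayview 55/152 = 36.2%, Providence 5/15 = 33.3% → Bayview
Mild: Bayview 5/7 = 71.4%, Providence 77/128 = 60.2% → Bayview
Moderate: Bayview 47/86 = 54.7%, Providence 33/81 = 40.7% → Bayview
Bayview has the higher rate in all 3 groups.

Bayview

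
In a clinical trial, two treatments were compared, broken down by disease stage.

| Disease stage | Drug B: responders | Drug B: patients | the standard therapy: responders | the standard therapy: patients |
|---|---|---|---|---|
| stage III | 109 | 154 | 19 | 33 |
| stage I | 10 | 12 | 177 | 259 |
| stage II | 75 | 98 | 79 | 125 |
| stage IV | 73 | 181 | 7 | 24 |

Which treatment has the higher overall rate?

the standard therapy

Stage III: Drug B 109/154 = 70.8%, the standard therapy 19/33 = 57.6% → Drug B
Stage I: Drug B 10/12 = 83.3%, the standard therapy 177/259 = 68.3% → Drug B
Stage II: Drug B 75/98 = 76.5%, the standard therapy 79/125 = 63.2% → Drug B
Stage IV: Drug B 73/181 = 40.3%, the standard therapy 7/24 = 29.2% → Drug B
Overall: Drug B 267/445 = 60.0%, the standard therapy 282/441 = 63.9% → the standard therapy
(Drug B wins every disease group but the standard therapy wins overall — Drug B's patients skew toward the low-rate stage IV group.)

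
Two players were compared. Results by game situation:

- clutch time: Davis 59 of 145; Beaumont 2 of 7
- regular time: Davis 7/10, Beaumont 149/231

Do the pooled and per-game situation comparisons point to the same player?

No

Clutch time: Davis 59/145 = 40.7%, Beaumont 2/7 = 28.6% → Davis
Regular time: Davis 7/10 = 70.0%, Beaumont 149/231 = 64.5% → Davis
Overall: Davis 66/155 = 42.6%, Beaumont 151/238 = 63.4% → Beaumont
Davis wins each game group but Beaumont wins overall — the comparison reverses. Davis's attempts skew toward clutch time, which has a lower base rate.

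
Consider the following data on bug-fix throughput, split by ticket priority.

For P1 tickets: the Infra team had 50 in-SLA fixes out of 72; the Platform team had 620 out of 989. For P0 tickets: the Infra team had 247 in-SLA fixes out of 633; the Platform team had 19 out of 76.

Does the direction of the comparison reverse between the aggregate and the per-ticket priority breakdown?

P1: the Infra team 50/72 = 69.4%, the Platform team 620/989 = 62.7% → the Infra team
P0: the Infra team 247/633 = 39.0%, the Platform team 19/76 = 25.0% → the Infra team
Overall: the Infra team 297/705 = 42.1%, the Platform team 639/1065 = 60.0% → the Platform team
The Infra team wins each ticket group but the Platform team wins overall — the comparison reverses. The Infra team's tickets skew toward P0, which has a lower base rate.

Yes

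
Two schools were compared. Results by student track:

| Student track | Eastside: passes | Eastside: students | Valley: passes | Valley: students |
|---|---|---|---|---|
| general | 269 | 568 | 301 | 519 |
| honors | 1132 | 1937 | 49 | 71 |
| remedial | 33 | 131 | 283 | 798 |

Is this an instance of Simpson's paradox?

General: Eastside 269/568 = 47.4%, Valley 301/519 = 58.0% → Valley
Honors: Eastside 1132/1937 = 58.4%, Valley 49/71 = 69.0% → Valley
Remedial: Eastside 33/131 = 25.2%, Valley 283/798 = 35.5% → Valley
Overall: Eastside 1434/2636 = 54.4%, Valley 633/1388 = 45.6% → Eastside
Valley wins each student group but Eastside wins overall — the comparison reverses. Valley's students skew toward remedial, which has a lower base rate.

Yes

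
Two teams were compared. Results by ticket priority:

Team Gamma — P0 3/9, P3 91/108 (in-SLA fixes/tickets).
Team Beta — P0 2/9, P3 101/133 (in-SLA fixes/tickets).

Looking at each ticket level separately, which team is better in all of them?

Team Gamma

P0: Team Gamma 3/9 = 33.3%, Team Beta 2/9 = 22.2% → Team Gamma
P3: Team Gamma 91/108 = 84.3%, Team Beta 101/133 = 75.9% → Team Gamma
Team Gamma has the higher rate in both groups.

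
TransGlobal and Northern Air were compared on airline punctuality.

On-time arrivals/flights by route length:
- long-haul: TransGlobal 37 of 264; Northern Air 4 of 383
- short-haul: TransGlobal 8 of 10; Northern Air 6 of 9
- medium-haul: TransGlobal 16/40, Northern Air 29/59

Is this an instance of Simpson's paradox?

Long-haul: TransGlobal 37/264 = 14.0%, Northern Air 4/383 = 1.0% → TransGlobal
Short-haul: TransGlobal 8/10 = 80.0%, Northern Air 6/9 = 66.7% → TransGlobal
Medium-haul: TransGlobal 16/40 = 40.0%, Northern Air 29/59 = 49.2% → Northern Air
Overall: TransGlobal 61/314 = 19.4%, Northern Air 39/451 = 8.6% → TransGlobal
Neither sweeps: TransGlobal wins 2 of 3 groups, Northern Air wins 1. TransGlobal wins overall but not every group — no Simpson reversal.

No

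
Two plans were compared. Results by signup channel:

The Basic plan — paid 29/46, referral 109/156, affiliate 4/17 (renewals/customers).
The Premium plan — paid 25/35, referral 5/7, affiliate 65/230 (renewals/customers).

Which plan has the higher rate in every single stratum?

Paid: the Basic plan 29/46 = 63.0%, the Premium plan 25/35 = 71.4% → the Premium plan
Referral: the Basic plan 109/156 = 69.9%, the Premium plan 5/7 = 71.4% → the Premium plan
Affiliate: the Basic plan 4/17 = 23.5%, the Premium plan 65/230 = 28.3% → the Premium plan
The Premium plan has the higher rate in all 3 groups.

the Premium plan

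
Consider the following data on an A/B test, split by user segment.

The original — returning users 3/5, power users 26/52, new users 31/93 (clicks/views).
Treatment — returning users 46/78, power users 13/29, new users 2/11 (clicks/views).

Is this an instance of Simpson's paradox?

Yes

Returning users: the original 3/5 = 60.0%, Treatment 46/78 = 59.0% → the original
Power users: the original 26/52 = 50.0%, Treatment 13/29 = 44.8% → the original
New users: the original 31/93 = 33.3%, Treatment 2/11 = 18.2% → the original
Overall: the original 60/150 = 40.0%, Treatment 61/118 = 51.7% → Treatment
The original wins each user group but Treatment wins overall — the comparison reverses. The original's views skew toward new users, which has a lower base rate.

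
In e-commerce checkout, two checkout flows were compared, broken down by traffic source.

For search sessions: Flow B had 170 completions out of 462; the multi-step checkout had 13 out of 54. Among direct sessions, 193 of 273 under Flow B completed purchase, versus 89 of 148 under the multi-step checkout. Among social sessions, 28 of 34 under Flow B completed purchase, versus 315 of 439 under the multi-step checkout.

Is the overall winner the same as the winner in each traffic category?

No

Search: Flow B 170/462 = 36.8%, the multi-step checkout 13/54 = 24.1% → Flow B
Direct: Flow B 193/273 = 70.7%, the multi-step checkout 89/148 = 60.1% → Flow B
Social: Flow B 28/34 = 82.4%, the multi-step checkout 315/439 = 71.8% → Flow B
Overall: Flow B 391/769 = 50.8%, the multi-step checkout 417/641 = 65.1% → the multi-step checkout
Flow B wins each traffic group but the multi-step checkout wins overall — the comparison reverses. Flow B's sessions skew toward search, which has a lower base rate.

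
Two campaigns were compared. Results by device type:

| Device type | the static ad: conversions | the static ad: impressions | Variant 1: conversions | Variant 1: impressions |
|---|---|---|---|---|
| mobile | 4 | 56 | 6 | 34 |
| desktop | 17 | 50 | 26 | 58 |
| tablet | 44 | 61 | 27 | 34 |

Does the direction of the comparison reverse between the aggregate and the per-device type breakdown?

No

Mobile: the static ad 4/56 = 7.1%, Variant 1 6/34 = 17.6% → Variant 1
Desktop: the static ad 17/50 = 34.0%, Variant 1 26/58 = 44.8% → Variant 1
Tablet: the static ad 44/61 = 72.1%, Variant 1 27/34 = 79.4% → Variant 1
Overall: the static ad 65/167 = 38.9%, Variant 1 59/126 = 46.8% → Variant 1
Variant 1 wins overall and in every device group — no reversal.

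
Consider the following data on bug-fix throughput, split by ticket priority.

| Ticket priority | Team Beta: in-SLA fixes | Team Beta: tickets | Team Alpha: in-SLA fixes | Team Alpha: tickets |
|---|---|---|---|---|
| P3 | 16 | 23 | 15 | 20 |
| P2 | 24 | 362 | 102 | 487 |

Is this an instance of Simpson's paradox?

No

P3: Team Beta 16/23 = 69.6%, Team Alpha 15/20 = 75.0% → Team Alpha
P2: Team Beta 24/362 = 6.6%, Team Alpha 102/487 = 20.9% → Team Alpha
Overall: Team Beta 40/385 = 10.4%, Team Alpha 117/507 = 23.1% → Team Alpha
Team Alpha wins overall and in every ticket group — no reversal.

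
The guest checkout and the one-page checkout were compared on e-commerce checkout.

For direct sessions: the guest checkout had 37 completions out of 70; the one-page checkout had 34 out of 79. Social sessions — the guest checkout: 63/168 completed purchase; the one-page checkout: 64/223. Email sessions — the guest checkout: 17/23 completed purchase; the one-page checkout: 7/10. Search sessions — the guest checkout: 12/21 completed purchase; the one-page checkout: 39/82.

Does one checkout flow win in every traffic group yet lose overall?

Direct: the guest checkout 37/70 = 52.9%, the one-page checkout 34/79 = 43.0% → the guest checkout
Social: the guest checkout 63/168 = 37.5%, the one-page checkout 64/223 = 28.7% → the guest checkout
Email: the guest checkout 17/23 = 73.9%, the one-page checkout 7/10 = 70.0% → the guest checkout
Search: the guest checkout 12/21 = 57.1%, the one-page checkout 39/82 = 47.6% → the guest checkout
Overall: the guest checkout 129/282 = 45.7%, the one-page checkout 144/394 = 36.5% → the guest checkout
The guest checkout wins overall and in every traffic group — no reversal.

No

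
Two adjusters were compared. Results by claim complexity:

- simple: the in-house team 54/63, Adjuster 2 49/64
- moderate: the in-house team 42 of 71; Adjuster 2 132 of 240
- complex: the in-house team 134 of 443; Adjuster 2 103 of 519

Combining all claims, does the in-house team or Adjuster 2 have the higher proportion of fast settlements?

the in-house team

Simple: the in-house team 54/63 = 85.7%, Adjuster 2 49/64 = 76.6% → the in-house team
Moderate: the in-house team 42/71 = 59.2%, Adjuster 2 132/240 = 55.0% → the in-house team
Complex: the in-house team 134/443 = 30.2%, Adjuster 2 103/519 = 19.8% → the in-house team
Overall: the in-house team 230/577 = 39.9%, Adjuster 2 284/823 = 34.5% → the in-house team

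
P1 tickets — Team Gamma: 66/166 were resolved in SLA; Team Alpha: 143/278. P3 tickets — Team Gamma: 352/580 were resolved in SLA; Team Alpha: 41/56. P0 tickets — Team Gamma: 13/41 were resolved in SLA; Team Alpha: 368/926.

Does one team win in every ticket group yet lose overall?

Yes

P1: Team Gamma 66/166 = 39.8%, Team Alpha 143/278 = 51.4% → Team Alpha
P3: Team Gamma 352/580 = 60.7%, Team Alpha 41/56 = 73.2% → Team Alpha
P0: Team Gamma 13/41 = 31.7%, Team Alpha 368/926 = 39.7% → Team Alpha
Overall: Team Gamma 431/787 = 54.8%, Team Alpha 552/1260 = 43.8% → Team Gamma
Team Alpha wins each ticket group but Team Gamma wins overall — the comparison reverses. Team Alpha's tickets skew toward P0, which has a lower base rate.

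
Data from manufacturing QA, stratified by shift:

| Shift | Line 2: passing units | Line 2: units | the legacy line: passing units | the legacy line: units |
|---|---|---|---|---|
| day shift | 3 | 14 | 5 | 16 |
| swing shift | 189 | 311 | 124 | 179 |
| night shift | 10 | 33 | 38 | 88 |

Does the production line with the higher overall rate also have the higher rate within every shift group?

Yes

Day shift: Line 2 3/14 = 21.4%, the legacy line 5/16 = 31.2% → the legacy line
Swing shift: Line 2 189/311 = 60.8%, the legacy line 124/179 = 69.3% → the legacy line
Night shift: Line 2 10/33 = 30.3%, the legacy line 38/88 = 43.2% → the legacy line
Overall: Line 2 202/358 = 56.4%, the legacy line 167/283 = 59.0% → the legacy line
The legacy line wins overall and in every shift group — no reversal.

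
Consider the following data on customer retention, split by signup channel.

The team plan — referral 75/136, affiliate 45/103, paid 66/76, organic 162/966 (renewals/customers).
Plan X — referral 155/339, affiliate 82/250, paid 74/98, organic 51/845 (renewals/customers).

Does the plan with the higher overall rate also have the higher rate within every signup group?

Yes

Referral: the team plan 75/136 = 55.1%, Plan X 155/339 = 45.7% → the team plan
Affiliate: the team plan 45/103 = 43.7%, Plan X 82/250 = 32.8% → the team plan
Paid: the team plan 66/76 = 86.8%, Plan X 74/98 = 75.5% → the team plan
Organic: the team plan 162/966 = 16.8%, Plan X 51/845 = 6.0% → the team plan
Overall: the team plan 348/1281 = 27.2%, Plan X 362/1532 = 23.6% → the team plan
The team plan wins overall and in every signup group — no reversal.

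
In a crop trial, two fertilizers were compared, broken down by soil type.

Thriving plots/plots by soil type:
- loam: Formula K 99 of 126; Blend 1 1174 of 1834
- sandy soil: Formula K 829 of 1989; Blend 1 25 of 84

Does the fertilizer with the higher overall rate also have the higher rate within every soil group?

No

Loam: Formula K 99/126 = 78.6%, Blend 1 1174/1834 = 64.0% → Formula K
Sandy soil: Formula K 829/1989 = 41.7%, Blend 1 25/84 = 29.8% → Formula K
Overall: Formula K 928/2115 = 43.9%, Blend 1 1199/1918 = 62.5% → Blend 1
Formula K wins each soil group but Blend 1 wins overall — the comparison reverses. Formula K's plots skew toward sandy soil, which has a lower base rate.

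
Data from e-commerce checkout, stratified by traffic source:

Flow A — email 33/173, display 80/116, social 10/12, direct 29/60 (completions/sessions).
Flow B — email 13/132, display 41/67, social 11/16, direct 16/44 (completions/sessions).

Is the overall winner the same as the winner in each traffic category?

Yes

Email: Flow A 33/173 = 19.1%, Flow B 13/132 = 9.8% → Flow A
Display: Flow A 80/116 = 69.0%, Flow B 41/67 = 61.2% → Flow A
Social: Flow A 10/12 = 83.3%, Flow B 11/16 = 68.8% → Flow A
Direct: Flow A 29/60 = 48.3%, Flow B 16/44 = 36.4% → Flow A
Overall: Flow A 152/361 = 42.1%, Flow B 81/259 = 31.3% → Flow A
Flow A wins overall and in every traffic group — no reversal.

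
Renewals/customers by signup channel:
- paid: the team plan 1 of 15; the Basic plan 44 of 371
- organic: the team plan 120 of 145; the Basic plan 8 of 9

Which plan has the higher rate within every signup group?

the Basic plan

Paid: the team plan 1/15 = 6.7%, the Basic plan 44/371 = 11.9% → the Basic plan
Organic: the team plan 120/145 = 82.8%, the Basic plan 8/9 = 88.9% → the Basic plan
The Basic plan has the higher rate in both groups.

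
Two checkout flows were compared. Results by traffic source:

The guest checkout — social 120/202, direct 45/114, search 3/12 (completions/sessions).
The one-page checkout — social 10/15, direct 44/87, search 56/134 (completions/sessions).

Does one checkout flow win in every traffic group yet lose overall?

Yes

Social: the guest checkout 120/202 = 59.4%, the one-page checkout 10/15 = 66.7% → the one-page checkout
Direct: the guest checkout 45/114 = 39.5%, the one-page checkout 44/87 = 50.6% → the one-page checkout
Search: the guest checkout 3/12 = 25.0%, the one-page checkout 56/134 = 41.8% → the one-page checkout
Overall: the guest checkout 168/328 = 51.2%, the one-page checkout 110/236 = 46.6% → the guest checkout
The one-page checkout wins each traffic group but the guest checkout wins overall — the comparison reverses. The one-page checkout's sessions skew toward search, which has a lower base rate.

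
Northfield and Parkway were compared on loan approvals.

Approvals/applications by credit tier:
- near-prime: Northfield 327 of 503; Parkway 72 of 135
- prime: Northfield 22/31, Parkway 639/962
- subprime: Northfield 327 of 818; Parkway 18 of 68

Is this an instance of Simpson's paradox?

Near-prime: Northfield 327/503 = 65.0%, Parkway 72/135 = 53.3% → Northfield
Prime: Northfield 22/31 = 71.0%, Parkway 639/962 = 66.4% → Northfield
Subprime: Northfield 327/818 = 40.0%, Parkway 18/68 = 26.5% → Northfield
Overall: Northfield 676/1352 = 50.0%, Parkway 729/1165 = 62.6% → Parkway
Northfield wins each credit group but Parkway wins overall — the comparison reverses. Northfield's applications skew toward subprime, which has a lower base rate.

Yes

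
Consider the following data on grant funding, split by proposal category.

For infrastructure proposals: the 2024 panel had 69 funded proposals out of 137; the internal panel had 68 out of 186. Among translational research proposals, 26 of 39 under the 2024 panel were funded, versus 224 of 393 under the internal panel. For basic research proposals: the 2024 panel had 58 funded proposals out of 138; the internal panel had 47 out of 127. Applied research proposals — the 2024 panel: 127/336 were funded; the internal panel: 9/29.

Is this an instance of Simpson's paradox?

Infrastructure: the 2024 panel 69/137 = 50.4%, the internal panel 68/186 = 36.6% → the 2024 panel
Translational research: the 2024 panel 26/39 = 66.7%, the internal panel 224/393 = 57.0% → the 2024 panel
Basic research: the 2024 panel 58/138 = 42.0%, the internal panel 47/127 = 37.0% → the 2024 panel
Applied research: the 2024 panel 127/336 = 37.8%, the internal panel 9/29 = 31.0% → the 2024 panel
Overall: the 2024 panel 280/650 = 43.1%, the internal panel 348/735 = 47.3% → the internal panel
The 2024 panel wins each proposal group but the internal panel wins overall — the comparison reverses. The 2024 panel's proposals skew toward applied research, which has a lower base rate.

Yes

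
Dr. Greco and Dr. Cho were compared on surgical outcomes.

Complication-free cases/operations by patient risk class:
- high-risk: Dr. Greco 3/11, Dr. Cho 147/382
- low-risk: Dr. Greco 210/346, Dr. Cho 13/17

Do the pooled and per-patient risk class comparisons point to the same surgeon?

High-risk: Dr. Greco 3/11 = 27.3%, Dr. Cho 147/382 = 38.5% → Dr. Cho
Low-risk: Dr. Greco 210/346 = 60.7%, Dr. Cho 13/17 = 76.5% → Dr. Cho
Overall: Dr. Greco 213/357 = 59.7%, Dr. Cho 160/399 = 40.1% → Dr. Greco
Dr. Cho wins each patient risk group but Dr. Greco wins overall — the comparison reverses. Dr. Cho's operations skew toward high-risk, which has a lower base rate.

No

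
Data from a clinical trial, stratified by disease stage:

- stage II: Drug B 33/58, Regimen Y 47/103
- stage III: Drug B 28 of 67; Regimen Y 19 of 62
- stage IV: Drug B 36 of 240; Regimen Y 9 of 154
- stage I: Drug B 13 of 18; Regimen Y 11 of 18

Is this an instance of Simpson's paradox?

Stage II: Drug B 33/58 = 56.9%, Regimen Y 47/103 = 45.6% → Drug B
Stage III: Drug B 28/67 = 41.8%, Regimen Y 19/62 = 30.6% → Drug B
Stage IV: Drug B 36/240 = 15.0%, Regimen Y 9/154 = 5.8% → Drug B
Stage I: Drug B 13/18 = 72.2%, Regimen Y 11/18 = 61.1% → Drug B
Overall: Drug B 110/383 = 28.7%, Regimen Y 86/337 = 25.5% → Drug B
Drug B wins overall and in every disease group — no reversal.

No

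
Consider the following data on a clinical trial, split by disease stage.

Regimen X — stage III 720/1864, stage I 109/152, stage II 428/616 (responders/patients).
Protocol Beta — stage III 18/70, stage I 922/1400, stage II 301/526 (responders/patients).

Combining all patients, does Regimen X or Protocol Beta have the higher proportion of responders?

Stage III: Regimen X 720/1864 = 38.6%, Protocol Beta 18/70 = 25.7% → Regimen X
Stage I: Regimen X 109/152 = 71.7%, Protocol Beta 922/1400 = 65.9% → Regimen X
Stage II: Regimen X 428/616 = 69.5%, Protocol Beta 301/526 = 57.2% → Regimen X
Overall: Regimen X 1257/2632 = 47.8%, Protocol Beta 1241/1996 = 62.2% → Protocol Beta
(Regimen X wins every disease group but Protocol Beta wins overall — Regimen X's patients skew toward the low-rate stage III group.)

Protocol Beta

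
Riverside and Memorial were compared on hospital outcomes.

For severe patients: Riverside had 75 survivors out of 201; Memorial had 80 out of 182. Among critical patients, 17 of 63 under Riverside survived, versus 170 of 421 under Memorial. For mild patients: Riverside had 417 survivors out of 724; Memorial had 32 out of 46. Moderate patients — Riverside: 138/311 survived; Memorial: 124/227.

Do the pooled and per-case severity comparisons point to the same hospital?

No

Severe: Riverside 75/201 = 37.3%, Memorial 80/182 = 44.0% → Memorial
Critical: Riverside 17/63 = 27.0%, Memorial 170/421 = 40.4% → Memorial
Mild: Riverside 417/724 = 57.6%, Memorial 32/46 = 69.6% → Memorial
Moderate: Riverside 138/311 = 44.4%, Memorial 124/227 = 54.6% → Memorial
Overall: Riverside 647/1299 = 49.8%, Memorial 406/876 = 46.3% → Riverside
Memorial wins each case group but Riverside wins overall — the comparison reverses. Memorial's patients skew toward critical, which has a lower base rate.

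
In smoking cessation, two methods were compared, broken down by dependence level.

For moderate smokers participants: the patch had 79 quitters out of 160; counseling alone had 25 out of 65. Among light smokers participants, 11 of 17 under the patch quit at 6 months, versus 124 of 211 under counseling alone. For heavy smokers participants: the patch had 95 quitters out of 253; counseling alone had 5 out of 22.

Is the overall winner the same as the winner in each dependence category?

No

Moderate smokers: the patch 79/160 = 49.4%, counseling alone 25/65 = 38.5% → the patch
Light smokers: the patch 11/17 = 64.7%, counseling alone 124/211 = 58.8% → the patch
Heavy smokers: the patch 95/253 = 37.5%, counseling alone 5/22 = 22.7% → the patch
Overall: the patch 185/430 = 43.0%, counseling alone 154/298 = 51.7% → counseling alone
The patch wins each dependence group but counseling alone wins overall — the comparison reverses. The patch's participants skew toward heavy smokers, which has a lower base rate.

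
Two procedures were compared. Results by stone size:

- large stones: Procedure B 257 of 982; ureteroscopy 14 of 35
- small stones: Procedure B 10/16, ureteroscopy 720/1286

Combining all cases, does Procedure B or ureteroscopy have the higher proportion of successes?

ureteroscopy

Large stones: Procedure B 257/982 = 26.2%, ureteroscopy 14/35 = 40.0% → ureteroscopy
Small stones: Procedure B 10/16 = 62.5%, ureteroscopy 720/1286 = 56.0% → Procedure B
Overall: Procedure B 267/998 = 26.8%, ureteroscopy 734/1321 = 55.6% → ureteroscopy
(Neither sweeps every stone group, but ureteroscopy has the higher pooled rate.)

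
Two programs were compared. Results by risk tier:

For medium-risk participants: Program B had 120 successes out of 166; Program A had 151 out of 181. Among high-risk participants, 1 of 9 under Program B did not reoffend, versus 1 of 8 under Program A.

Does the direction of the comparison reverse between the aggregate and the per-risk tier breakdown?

Medium-risk: Program B 120/166 = 72.3%, Program A 151/181 = 83.4% → Program A
High-risk: Program B 1/9 = 11.1%, Program A 1/8 = 12.5% → Program A
Overall: Program B 121/175 = 69.1%, Program A 152/189 = 80.4% → Program A
Program A wins overall and in every risk group — no reversal.

No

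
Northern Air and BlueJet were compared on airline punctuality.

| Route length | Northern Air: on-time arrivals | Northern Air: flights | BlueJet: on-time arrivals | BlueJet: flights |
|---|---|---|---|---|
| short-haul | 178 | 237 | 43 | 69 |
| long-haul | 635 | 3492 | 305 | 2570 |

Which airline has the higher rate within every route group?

Northern Air

Short-haul: Northern Air 178/237 = 75.1%, BlueJet 43/69 = 62.3% → Northern Air
Long-haul: Northern Air 635/3492 = 18.2%, BlueJet 305/2570 = 11.9% → Northern Air
Northern Air has the higher rate in both groups.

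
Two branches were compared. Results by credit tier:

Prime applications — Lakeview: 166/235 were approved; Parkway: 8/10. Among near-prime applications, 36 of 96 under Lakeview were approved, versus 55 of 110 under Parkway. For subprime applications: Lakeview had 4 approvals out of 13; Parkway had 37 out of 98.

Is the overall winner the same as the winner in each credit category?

Prime: Lakeview 166/235 = 70.6%, Parkway 8/10 = 80.0% → Parkway
Near-prime: Lakeview 36/96 = 37.5%, Parkway 55/110 = 50.0% → Parkway
Subprime: Lakeview 4/13 = 30.8%, Parkway 37/98 = 37.8% → Parkway
Overall: Lakeview 206/344 = 59.9%, Parkway 100/218 = 45.9% → Lakeview
Parkway wins each credit group but Lakeview wins overall — the comparison reverses. Parkway's applications skew toward subprime, which has a lower base rate.

No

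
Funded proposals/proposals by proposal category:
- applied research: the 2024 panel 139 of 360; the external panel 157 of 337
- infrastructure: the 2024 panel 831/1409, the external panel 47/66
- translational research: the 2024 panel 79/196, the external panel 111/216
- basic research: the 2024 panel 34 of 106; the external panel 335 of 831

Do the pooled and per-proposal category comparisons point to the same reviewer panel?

No

Applied research: the 2024 panel 139/360 = 38.6%, the external panel 157/337 = 46.6% → the external panel
Infrastructure: the 2024 panel 831/1409 = 59.0%, the external panel 47/66 = 71.2% → the external panel
Translational research: the 2024 panel 79/196 = 40.3%, the external panel 111/216 = 51.4% → the external panel
Basic research: the 2024 panel 34/106 = 32.1%, the external panel 335/831 = 40.3% → the external panel
Overall: the 2024 panel 1083/2071 = 52.3%, the external panel 650/1450 = 44.8% → the 2024 panel
The external panel wins each proposal group but the 2024 panel wins overall — the comparison reverses. The external panel's proposals skew toward basic research, which has a lower base rate.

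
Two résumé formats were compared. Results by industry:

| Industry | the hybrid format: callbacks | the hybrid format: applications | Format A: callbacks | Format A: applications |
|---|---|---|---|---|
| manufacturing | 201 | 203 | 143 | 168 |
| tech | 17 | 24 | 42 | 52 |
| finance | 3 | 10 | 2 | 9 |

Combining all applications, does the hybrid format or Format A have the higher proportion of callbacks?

the hybrid format

Manufacturing: the hybrid format 201/203 = 99.0%, Format A 143/168 = 85.1% → the hybrid format
Tech: the hybrid format 17/24 = 70.8%, Format A 42/52 = 80.8% → Format A
Finance: the hybrid format 3/10 = 30.0%, Format A 2/9 = 22.2% → the hybrid format
Overall: the hybrid format 221/237 = 93.2%, Format A 187/229 = 81.7% → the hybrid format
(Neither sweeps every industry group, but the hybrid format has the higher pooled rate.)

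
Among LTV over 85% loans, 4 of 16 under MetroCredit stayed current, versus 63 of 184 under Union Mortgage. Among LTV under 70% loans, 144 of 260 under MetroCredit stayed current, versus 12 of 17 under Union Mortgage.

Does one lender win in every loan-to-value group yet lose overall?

Yes

LTV over 85%: MetroCredit 4/16 = 25.0%, Union Mortgage 63/184 = 34.2% → Union Mortgage
LTV under 70%: MetroCredit 144/260 = 55.4%, Union Mortgage 12/17 = 70.6% → Union Mortgage
Overall: MetroCredit 148/276 = 53.6%, Union Mortgage 75/201 = 37.3% → MetroCredit
Union Mortgage wins each loan-to-value group but MetroCredit wins overall — the comparison reverses. Union Mortgage's loans skew toward LTV over 85%, which has a lower base rate.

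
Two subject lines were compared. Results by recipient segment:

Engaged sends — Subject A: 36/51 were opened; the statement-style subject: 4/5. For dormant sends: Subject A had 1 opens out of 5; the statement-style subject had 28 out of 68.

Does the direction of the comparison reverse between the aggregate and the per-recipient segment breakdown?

Yes

Engaged: Subject A 36/51 = 70.6%, the statement-style subject 4/5 = 80.0% → the statement-style subject
Dormant: Subject A 1/5 = 20.0%, the statement-style subject 28/68 = 41.2% → the statement-style subject
Overall: Subject A 37/56 = 66.1%, the statement-style subject 32/73 = 43.8% → Subject A
The statement-style subject wins each recipient group but Subject A wins overall — the comparison reverses. The statement-style subject's sends skew toward dormant, which has a lower base rate.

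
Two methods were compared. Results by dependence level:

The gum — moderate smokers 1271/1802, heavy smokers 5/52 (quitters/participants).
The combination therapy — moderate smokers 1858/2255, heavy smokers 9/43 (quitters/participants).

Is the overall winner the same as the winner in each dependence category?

Yes

Moderate smokers: the gum 1271/1802 = 70.5%, the combination therapy 1858/2255 = 82.4% → the combination therapy
Heavy smokers: the gum 5/52 = 9.6%, the combination therapy 9/43 = 20.9% → the combination therapy
Overall: the gum 1276/1854 = 68.8%, the combination therapy 1867/2298 = 81.2% → the combination therapy
The combination therapy wins overall and in every dependence group — no reversal.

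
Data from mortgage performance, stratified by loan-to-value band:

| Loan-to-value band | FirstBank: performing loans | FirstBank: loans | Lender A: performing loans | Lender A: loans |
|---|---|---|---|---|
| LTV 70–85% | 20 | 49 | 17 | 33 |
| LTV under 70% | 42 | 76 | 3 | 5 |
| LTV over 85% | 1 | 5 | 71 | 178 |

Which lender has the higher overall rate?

LTV 70–85%: FirstBank 20/49 = 40.8%, Lender A 17/33 = 51.5% → Lender A
LTV under 70%: FirstBank 42/76 = 55.3%, Lender A 3/5 = 60.0% → Lender A
LTV over 85%: FirstBank 1/5 = 20.0%, Lender A 71/178 = 39.9% → Lender A
Overall: FirstBank 63/130 = 48.5%, Lender A 91/216 = 42.1% → FirstBank
(Lender A wins every loan-to-value group but FirstBank wins overall — Lender A's loans skew toward the low-rate LTV over 85% group.)

FirstBank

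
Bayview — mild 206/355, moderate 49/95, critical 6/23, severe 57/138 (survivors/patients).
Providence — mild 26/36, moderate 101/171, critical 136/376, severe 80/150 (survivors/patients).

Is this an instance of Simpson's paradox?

Yes

Mild: Bayview 206/355 = 58.0%, Providence 26/36 = 72.2% → Providence
Moderate: Bayview 49/95 = 51.6%, Providence 101/171 = 59.1% → Providence
Critical: Bayview 6/23 = 26.1%, Providence 136/376 = 36.2% → Providence
Severe: Bayview 57/138 = 41.3%, Providence 80/150 = 53.3% → Providence
Overall: Bayview 318/611 = 52.0%, Providence 343/733 = 46.8% → Bayview
Providence wins each case group but Bayview wins overall — the comparison reverses. Providence's patients skew toward critical, which has a lower base rate.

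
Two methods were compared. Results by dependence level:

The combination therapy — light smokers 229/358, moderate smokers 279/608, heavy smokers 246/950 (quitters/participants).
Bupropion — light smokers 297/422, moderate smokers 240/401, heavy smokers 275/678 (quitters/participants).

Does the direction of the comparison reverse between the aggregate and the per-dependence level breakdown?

No

Light smokers: the combination therapy 229/358 = 64.0%, bupropion 297/422 = 70.4% → bupropion
Moderate smokers: the combination therapy 279/608 = 45.9%, bupropion 240/401 = 59.9% → bupropion
Heavy smokers: the combination therapy 246/950 = 25.9%, bupropion 275/678 = 40.6% → bupropion
Overall: the combination therapy 754/1916 = 39.4%, bupropion 812/1501 = 54.1% → bupropion
Bupropion wins overall and in every dependence group — no reversal.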